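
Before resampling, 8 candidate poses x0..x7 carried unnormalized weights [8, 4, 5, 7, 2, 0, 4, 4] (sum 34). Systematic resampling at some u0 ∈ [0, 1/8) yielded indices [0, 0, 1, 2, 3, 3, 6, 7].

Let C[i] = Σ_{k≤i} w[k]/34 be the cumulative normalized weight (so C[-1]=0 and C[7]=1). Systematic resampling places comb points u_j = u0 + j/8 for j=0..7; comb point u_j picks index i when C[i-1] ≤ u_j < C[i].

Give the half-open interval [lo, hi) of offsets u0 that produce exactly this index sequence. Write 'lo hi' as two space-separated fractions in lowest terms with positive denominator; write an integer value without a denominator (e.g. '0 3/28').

1/68 11/136

C = [4/17, 6/17, 1/2, 12/17, 13/17, 13/17, 15/17, 1]
j=0 picked index 0: u0 ∈ [0, 4/17)
j=1 picked index 0: u0 ∈ [-1/8, 15/136)
j=2 picked index 1: u0 ∈ [-1/68, 7/68)
j=3 picked index 2: u0 ∈ [-3/136, 1/8)
j=4 picked index 3: u0 ∈ [0, 7/34)
j=5 picked index 3: u0 ∈ [-1/8, 11/136)
j=6 picked index 6: u0 ∈ [1/68, 9/68)
j=7 picked index 7: u0 ∈ [1/136, 1/8)
intersection: [1/68, 11/136)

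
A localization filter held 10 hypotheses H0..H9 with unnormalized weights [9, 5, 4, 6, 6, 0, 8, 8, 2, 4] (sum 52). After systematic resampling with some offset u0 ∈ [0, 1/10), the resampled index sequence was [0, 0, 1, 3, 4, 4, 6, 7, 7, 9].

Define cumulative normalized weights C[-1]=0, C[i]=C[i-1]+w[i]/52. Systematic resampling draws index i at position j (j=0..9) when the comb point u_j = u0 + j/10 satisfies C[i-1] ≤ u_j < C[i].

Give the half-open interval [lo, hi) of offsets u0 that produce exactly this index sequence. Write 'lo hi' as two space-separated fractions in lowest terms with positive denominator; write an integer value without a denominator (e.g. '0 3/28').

4/65 9/130

C = [9/52, 7/26, 9/26, 6/13, 15/26, 15/26, 19/26, 23/26, 12/13, 1]
j=0 picked index 0: u0 ∈ [0, 9/52)
j=1 picked index 0: u0 ∈ [-1/10, 19/260)
j=2 picked index 1: u0 ∈ [-7/260, 9/130)
j=3 picked index 3: u0 ∈ [3/65, 21/130)
j=4 picked index 4: u0 ∈ [4/65, 23/130)
j=5 picked index 4: u0 ∈ [-1/26, 1/13)
j=6 picked index 6: u0 ∈ [-3/130, 17/130)
j=7 picked index 7: u0 ∈ [2/65, 12/65)
j=8 picked index 7: u0 ∈ [-9/130, 11/130)
j=9 picked index 9: u0 ∈ [3/130, 1/10)
intersection: [4/65, 9/130)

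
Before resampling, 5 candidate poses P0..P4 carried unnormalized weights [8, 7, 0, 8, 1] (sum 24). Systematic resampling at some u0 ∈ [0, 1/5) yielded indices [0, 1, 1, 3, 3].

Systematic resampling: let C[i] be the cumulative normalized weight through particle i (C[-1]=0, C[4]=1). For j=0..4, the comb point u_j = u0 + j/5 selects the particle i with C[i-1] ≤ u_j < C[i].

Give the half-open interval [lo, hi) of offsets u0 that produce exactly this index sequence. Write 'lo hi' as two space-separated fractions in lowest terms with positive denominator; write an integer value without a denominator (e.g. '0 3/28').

C = [1/3, 5/8, 5/8, 23/24, 1]
j=0 picked index 0: u0 ∈ [0, 1/3)
j=1 picked index 1: u0 ∈ [2/15, 17/40)
j=2 picked index 1: u0 ∈ [-1/15, 9/40)
j=3 picked index 3: u0 ∈ [1/40, 43/120)
j=4 picked index 3: u0 ∈ [-7/40, 19/120)
intersection: [2/15, 19/120)

2/15 19/120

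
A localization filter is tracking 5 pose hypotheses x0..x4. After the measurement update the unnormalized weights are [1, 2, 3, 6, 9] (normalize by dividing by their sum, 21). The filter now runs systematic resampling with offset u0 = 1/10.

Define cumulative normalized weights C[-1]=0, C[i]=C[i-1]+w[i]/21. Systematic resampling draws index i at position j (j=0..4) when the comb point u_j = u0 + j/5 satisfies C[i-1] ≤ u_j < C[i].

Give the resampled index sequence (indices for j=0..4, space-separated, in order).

1 3 3 4 4

C = [1/21, 1/7, 2/7, 4/7, 1]
j=0: u_0=1/10 ∈ [1/21, 1/7) → index 1
j=1: u_1=3/10 ∈ [2/7, 4/7) → index 3
j=2: u_2=1/2 ∈ [2/7, 4/7) → index 3
j=3: u_3=7/10 ∈ [4/7, 1) → index 4
j=4: u_4=9/10 ∈ [4/7, 1) → index 4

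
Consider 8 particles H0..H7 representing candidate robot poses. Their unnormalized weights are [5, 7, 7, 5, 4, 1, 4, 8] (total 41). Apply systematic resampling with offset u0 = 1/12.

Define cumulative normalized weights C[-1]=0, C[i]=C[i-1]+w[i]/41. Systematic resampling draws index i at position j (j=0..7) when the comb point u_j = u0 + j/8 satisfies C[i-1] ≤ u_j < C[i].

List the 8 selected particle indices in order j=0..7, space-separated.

0 1 2 2 3 6 7 7

C = [5/41, 12/41, 19/41, 24/41, 28/41, 29/41, 33/41, 1]
j=0: u_0=1/12 ∈ [0, 5/41) → index 0
j=1: u_1=5/24 ∈ [5/41, 12/41) → index 1
j=2: u_2=1/3 ∈ [12/41, 19/41) → index 2
j=3: u_3=11/24 ∈ [12/41, 19/41) → index 2
j=4: u_4=7/12 ∈ [19/41, 24/41) → index 3
j=5: u_5=17/24 ∈ [29/41, 33/41) → index 6
j=6: u_6=5/6 ∈ [33/41, 1) → index 7
j=7: u_7=23/24 ∈ [33/41, 1) → index 7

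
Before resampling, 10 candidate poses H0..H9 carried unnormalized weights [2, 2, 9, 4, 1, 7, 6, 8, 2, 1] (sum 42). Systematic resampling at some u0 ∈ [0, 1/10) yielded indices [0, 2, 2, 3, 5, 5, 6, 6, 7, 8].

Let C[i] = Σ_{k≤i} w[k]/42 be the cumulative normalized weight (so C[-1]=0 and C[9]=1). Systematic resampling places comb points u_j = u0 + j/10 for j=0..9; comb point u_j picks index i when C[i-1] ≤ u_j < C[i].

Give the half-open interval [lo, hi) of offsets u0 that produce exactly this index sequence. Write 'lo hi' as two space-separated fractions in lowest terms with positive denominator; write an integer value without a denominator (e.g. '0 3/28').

C = [1/21, 2/21, 13/42, 17/42, 3/7, 25/42, 31/42, 13/14, 41/42, 1]
j=0 picked index 0: u0 ∈ [0, 1/21)
j=1 picked index 2: u0 ∈ [-1/210, 22/105)
j=2 picked index 2: u0 ∈ [-11/105, 23/210)
j=3 picked index 3: u0 ∈ [1/105, 11/105)
j=4 picked index 5: u0 ∈ [1/35, 41/210)
j=5 picked index 5: u0 ∈ [-1/14, 2/21)
j=6 picked index 6: u0 ∈ [-1/210, 29/210)
j=7 picked index 6: u0 ∈ [-11/105, 4/105)
j=8 picked index 7: u0 ∈ [-13/210, 9/70)
j=9 picked index 8: u0 ∈ [1/35, 8/105)
intersection: [1/35, 4/105)

1/35 4/105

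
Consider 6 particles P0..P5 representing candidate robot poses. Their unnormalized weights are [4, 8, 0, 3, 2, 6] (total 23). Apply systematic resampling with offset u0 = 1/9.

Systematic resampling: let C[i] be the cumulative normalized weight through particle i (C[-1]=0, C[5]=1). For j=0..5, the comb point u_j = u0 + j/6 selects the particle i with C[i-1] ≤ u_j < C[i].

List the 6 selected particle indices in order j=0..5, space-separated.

C = [4/23, 12/23, 12/23, 15/23, 17/23, 1]
j=0: u_0=1/9 ∈ [0, 4/23) → index 0
j=1: u_1=5/18 ∈ [4/23, 12/23) → index 1
j=2: u_2=4/9 ∈ [4/23, 12/23) → index 1
j=3: u_3=11/18 ∈ [12/23, 15/23) → index 3
j=4: u_4=7/9 ∈ [17/23, 1) → index 5
j=5: u_5=17/18 ∈ [17/23, 1) → index 5

0 1 1 3 5 5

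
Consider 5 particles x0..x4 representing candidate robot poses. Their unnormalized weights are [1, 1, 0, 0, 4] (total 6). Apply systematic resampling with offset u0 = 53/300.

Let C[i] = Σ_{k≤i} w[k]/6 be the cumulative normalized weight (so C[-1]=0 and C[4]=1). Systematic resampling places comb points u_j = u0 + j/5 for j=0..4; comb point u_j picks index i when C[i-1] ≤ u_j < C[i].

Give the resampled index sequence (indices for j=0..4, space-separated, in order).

1 4 4 4 4

C = [1/6, 1/3, 1/3, 1/3, 1]
j=0: u_0=53/300 ∈ [1/6, 1/3) → index 1
j=1: u_1=113/300 ∈ [1/3, 1) → index 4
j=2: u_2=173/300 ∈ [1/3, 1) → index 4
j=3: u_3=233/300 ∈ [1/3, 1) → index 4
j=4: u_4=293/300 ∈ [1/3, 1) → index 4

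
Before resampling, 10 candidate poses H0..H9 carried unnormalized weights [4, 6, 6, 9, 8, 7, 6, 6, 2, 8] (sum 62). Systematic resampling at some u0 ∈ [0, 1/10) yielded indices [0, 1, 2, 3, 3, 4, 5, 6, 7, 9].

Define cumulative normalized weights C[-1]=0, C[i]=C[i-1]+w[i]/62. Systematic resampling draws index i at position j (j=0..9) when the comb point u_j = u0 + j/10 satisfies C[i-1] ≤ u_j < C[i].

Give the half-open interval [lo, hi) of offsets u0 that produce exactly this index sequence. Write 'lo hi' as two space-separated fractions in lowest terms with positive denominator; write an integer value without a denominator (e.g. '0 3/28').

C = [2/31, 5/31, 8/31, 25/62, 33/62, 20/31, 23/31, 26/31, 27/31, 1]
j=0 picked index 0: u0 ∈ [0, 2/31)
j=1 picked index 1: u0 ∈ [-11/310, 19/310)
j=2 picked index 2: u0 ∈ [-6/155, 9/155)
j=3 picked index 3: u0 ∈ [-13/310, 16/155)
j=4 picked index 3: u0 ∈ [-22/155, 1/310)
j=5 picked index 4: u0 ∈ [-3/31, 1/31)
j=6 picked index 5: u0 ∈ [-21/310, 7/155)
j=7 picked index 6: u0 ∈ [-17/310, 13/310)
j=8 picked index 7: u0 ∈ [-9/155, 6/155)
j=9 picked index 9: u0 ∈ [-9/310, 1/10)
intersection: [0, 1/310)

0 1/310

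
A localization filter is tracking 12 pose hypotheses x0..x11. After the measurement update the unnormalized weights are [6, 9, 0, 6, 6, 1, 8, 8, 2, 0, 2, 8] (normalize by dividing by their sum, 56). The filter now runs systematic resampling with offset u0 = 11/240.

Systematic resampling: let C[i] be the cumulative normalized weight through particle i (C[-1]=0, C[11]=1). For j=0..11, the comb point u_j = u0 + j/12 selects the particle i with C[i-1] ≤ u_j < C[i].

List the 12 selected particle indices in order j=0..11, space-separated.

0 1 1 3 4 4 6 6 7 8 11 11

C = [3/28, 15/56, 15/56, 3/8, 27/56, 1/2, 9/14, 11/14, 23/28, 23/28, 6/7, 1]
j=0: u_0=11/240 ∈ [0, 3/28) → index 0
j=1: u_1=31/240 ∈ [3/28, 15/56) → index 1
j=2: u_2=17/80 ∈ [3/28, 15/56) → index 1
j=3: u_3=71/240 ∈ [15/56, 3/8) → index 3
j=4: u_4=91/240 ∈ [3/8, 27/56) → index 4
j=5: u_5=37/80 ∈ [3/8, 27/56) → index 4
j=6: u_6=131/240 ∈ [1/2, 9/14) → index 6
j=7: u_7=151/240 ∈ [1/2, 9/14) → index 6
j=8: u_8=57/80 ∈ [9/14, 11/14) → index 7
j=9: u_9=191/240 ∈ [11/14, 23/28) → index 8
j=10: u_10=211/240 ∈ [6/7, 1) → index 11
j=11: u_11=77/80 ∈ [6/7, 1) → index 11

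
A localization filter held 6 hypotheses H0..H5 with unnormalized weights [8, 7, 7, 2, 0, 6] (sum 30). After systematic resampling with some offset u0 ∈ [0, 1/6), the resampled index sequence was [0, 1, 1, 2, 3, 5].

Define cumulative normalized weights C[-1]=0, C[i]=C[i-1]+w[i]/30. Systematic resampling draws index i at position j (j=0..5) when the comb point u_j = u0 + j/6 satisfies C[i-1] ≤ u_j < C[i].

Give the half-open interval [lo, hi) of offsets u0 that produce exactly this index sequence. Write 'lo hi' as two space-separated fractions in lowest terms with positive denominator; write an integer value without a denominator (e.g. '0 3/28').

C = [4/15, 1/2, 11/15, 4/5, 4/5, 1]
j=0 picked index 0: u0 ∈ [0, 4/15)
j=1 picked index 1: u0 ∈ [1/10, 1/3)
j=2 picked index 1: u0 ∈ [-1/15, 1/6)
j=3 picked index 2: u0 ∈ [0, 7/30)
j=4 picked index 3: u0 ∈ [1/15, 2/15)
j=5 picked index 5: u0 ∈ [-1/30, 1/6)
intersection: [1/10, 2/15)

1/10 2/15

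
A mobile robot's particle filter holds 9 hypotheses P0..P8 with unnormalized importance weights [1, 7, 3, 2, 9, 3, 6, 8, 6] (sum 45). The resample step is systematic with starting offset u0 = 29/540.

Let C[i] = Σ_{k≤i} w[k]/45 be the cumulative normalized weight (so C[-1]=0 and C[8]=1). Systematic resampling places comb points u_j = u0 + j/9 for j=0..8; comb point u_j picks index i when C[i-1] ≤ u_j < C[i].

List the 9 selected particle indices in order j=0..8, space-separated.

C = [1/45, 8/45, 11/45, 13/45, 22/45, 5/9, 31/45, 13/15, 1]
j=0: u_0=29/540 ∈ [1/45, 8/45) → index 1
j=1: u_1=89/540 ∈ [1/45, 8/45) → index 1
j=2: u_2=149/540 ∈ [11/45, 13/45) → index 3
j=3: u_3=209/540 ∈ [13/45, 22/45) → index 4
j=4: u_4=269/540 ∈ [22/45, 5/9) → index 5
j=5: u_5=329/540 ∈ [5/9, 31/45) → index 6
j=6: u_6=389/540 ∈ [31/45, 13/15) → index 7
j=7: u_7=449/540 ∈ [31/45, 13/15) → index 7
j=8: u_8=509/540 ∈ [13/15, 1) → index 8

1 1 3 4 5 6 7 7 8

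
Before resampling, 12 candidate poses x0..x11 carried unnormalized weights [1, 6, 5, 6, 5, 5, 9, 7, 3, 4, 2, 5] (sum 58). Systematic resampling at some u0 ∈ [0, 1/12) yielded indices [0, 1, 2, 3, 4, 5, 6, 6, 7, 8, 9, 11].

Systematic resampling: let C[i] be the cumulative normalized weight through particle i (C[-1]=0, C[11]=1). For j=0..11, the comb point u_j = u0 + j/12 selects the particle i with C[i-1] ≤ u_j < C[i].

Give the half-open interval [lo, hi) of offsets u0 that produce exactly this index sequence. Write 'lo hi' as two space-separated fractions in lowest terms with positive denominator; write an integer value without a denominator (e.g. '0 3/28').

1/116 1/58

C = [1/58, 7/58, 6/29, 9/29, 23/58, 14/29, 37/58, 22/29, 47/58, 51/58, 53/58, 1]
j=0 picked index 0: u0 ∈ [0, 1/58)
j=1 picked index 1: u0 ∈ [-23/348, 13/348)
j=2 picked index 2: u0 ∈ [-4/87, 7/174)
j=3 picked index 3: u0 ∈ [-5/116, 7/116)
j=4 picked index 4: u0 ∈ [-2/87, 11/174)
j=5 picked index 5: u0 ∈ [-7/348, 23/348)
j=6 picked index 6: u0 ∈ [-1/58, 4/29)
j=7 picked index 6: u0 ∈ [-35/348, 19/348)
j=8 picked index 7: u0 ∈ [-5/174, 8/87)
j=9 picked index 8: u0 ∈ [1/116, 7/116)
j=10 picked index 9: u0 ∈ [-2/87, 4/87)
j=11 picked index 11: u0 ∈ [-1/348, 1/12)
intersection: [1/116, 1/58)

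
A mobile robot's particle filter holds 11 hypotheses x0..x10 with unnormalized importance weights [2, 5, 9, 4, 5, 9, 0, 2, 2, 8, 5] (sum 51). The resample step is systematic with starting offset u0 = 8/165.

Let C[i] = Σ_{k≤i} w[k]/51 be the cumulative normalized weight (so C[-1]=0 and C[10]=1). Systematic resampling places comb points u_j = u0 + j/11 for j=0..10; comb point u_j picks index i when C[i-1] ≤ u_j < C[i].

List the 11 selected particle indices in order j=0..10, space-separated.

C = [2/51, 7/51, 16/51, 20/51, 25/51, 2/3, 2/3, 12/17, 38/51, 46/51, 1]
j=0: u_0=8/165 ∈ [2/51, 7/51) → index 1
j=1: u_1=23/165 ∈ [7/51, 16/51) → index 2
j=2: u_2=38/165 ∈ [7/51, 16/51) → index 2
j=3: u_3=53/165 ∈ [16/51, 20/51) → index 3
j=4: u_4=68/165 ∈ [20/51, 25/51) → index 4
j=5: u_5=83/165 ∈ [25/51, 2/3) → index 5
j=6: u_6=98/165 ∈ [25/51, 2/3) → index 5
j=7: u_7=113/165 ∈ [2/3, 12/17) → index 7
j=8: u_8=128/165 ∈ [38/51, 46/51) → index 9
j=9: u_9=13/15 ∈ [38/51, 46/51) → index 9
j=10: u_10=158/165 ∈ [46/51, 1) → index 10

1 2 2 3 4 5 5 7 9 9 10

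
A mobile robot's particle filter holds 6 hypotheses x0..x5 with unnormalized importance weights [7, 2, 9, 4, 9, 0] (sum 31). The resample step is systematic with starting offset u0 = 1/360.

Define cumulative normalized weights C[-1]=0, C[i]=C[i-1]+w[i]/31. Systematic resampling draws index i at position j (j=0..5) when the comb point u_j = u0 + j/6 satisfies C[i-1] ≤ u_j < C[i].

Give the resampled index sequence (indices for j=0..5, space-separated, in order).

0 0 2 2 3 4

C = [7/31, 9/31, 18/31, 22/31, 1, 1]
j=0: u_0=1/360 ∈ [0, 7/31) → index 0
j=1: u_1=61/360 ∈ [0, 7/31) → index 0
j=2: u_2=121/360 ∈ [9/31, 18/31) → index 2
j=3: u_3=181/360 ∈ [9/31, 18/31) → index 2
j=4: u_4=241/360 ∈ [18/31, 22/31) → index 3
j=5: u_5=301/360 ∈ [22/31, 1) → index 4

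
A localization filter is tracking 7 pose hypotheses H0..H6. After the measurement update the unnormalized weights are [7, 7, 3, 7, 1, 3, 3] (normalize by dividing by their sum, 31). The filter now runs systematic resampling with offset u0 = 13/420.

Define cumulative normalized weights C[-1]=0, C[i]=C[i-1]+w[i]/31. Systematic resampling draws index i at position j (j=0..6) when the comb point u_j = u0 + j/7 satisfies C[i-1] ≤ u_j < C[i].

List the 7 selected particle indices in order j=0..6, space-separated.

C = [7/31, 14/31, 17/31, 24/31, 25/31, 28/31, 1]
j=0: u_0=13/420 ∈ [0, 7/31) → index 0
j=1: u_1=73/420 ∈ [0, 7/31) → index 0
j=2: u_2=19/60 ∈ [7/31, 14/31) → index 1
j=3: u_3=193/420 ∈ [14/31, 17/31) → index 2
j=4: u_4=253/420 ∈ [17/31, 24/31) → index 3
j=5: u_5=313/420 ∈ [17/31, 24/31) → index 3
j=6: u_6=373/420 ∈ [25/31, 28/31) → index 5

0 0 1 2 3 3 5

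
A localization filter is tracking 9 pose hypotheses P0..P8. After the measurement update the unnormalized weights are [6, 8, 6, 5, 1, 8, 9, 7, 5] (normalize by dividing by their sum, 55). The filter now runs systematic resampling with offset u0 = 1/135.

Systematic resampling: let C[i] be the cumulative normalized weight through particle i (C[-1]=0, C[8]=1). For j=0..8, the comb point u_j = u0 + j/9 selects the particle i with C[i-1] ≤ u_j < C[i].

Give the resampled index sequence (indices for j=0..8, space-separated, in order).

C = [6/55, 14/55, 4/11, 5/11, 26/55, 34/55, 43/55, 10/11, 1]
j=0: u_0=1/135 ∈ [0, 6/55) → index 0
j=1: u_1=16/135 ∈ [6/55, 14/55) → index 1
j=2: u_2=31/135 ∈ [6/55, 14/55) → index 1
j=3: u_3=46/135 ∈ [14/55, 4/11) → index 2
j=4: u_4=61/135 ∈ [4/11, 5/11) → index 3
j=5: u_5=76/135 ∈ [26/55, 34/55) → index 5
j=6: u_6=91/135 ∈ [34/55, 43/55) → index 6
j=7: u_7=106/135 ∈ [43/55, 10/11) → index 7
j=8: u_8=121/135 ∈ [43/55, 10/11) → index 7

0 1 1 2 3 5 6 7 7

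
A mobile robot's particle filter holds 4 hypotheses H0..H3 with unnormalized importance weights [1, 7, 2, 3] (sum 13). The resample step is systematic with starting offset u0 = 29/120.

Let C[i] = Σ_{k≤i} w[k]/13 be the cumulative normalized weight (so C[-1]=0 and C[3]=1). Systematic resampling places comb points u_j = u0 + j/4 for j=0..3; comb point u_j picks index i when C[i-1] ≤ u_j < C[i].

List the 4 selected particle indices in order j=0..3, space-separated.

C = [1/13, 8/13, 10/13, 1]
j=0: u_0=29/120 ∈ [1/13, 8/13) → index 1
j=1: u_1=59/120 ∈ [1/13, 8/13) → index 1
j=2: u_2=89/120 ∈ [8/13, 10/13) → index 2
j=3: u_3=119/120 ∈ [10/13, 1) → index 3

1 1 2 3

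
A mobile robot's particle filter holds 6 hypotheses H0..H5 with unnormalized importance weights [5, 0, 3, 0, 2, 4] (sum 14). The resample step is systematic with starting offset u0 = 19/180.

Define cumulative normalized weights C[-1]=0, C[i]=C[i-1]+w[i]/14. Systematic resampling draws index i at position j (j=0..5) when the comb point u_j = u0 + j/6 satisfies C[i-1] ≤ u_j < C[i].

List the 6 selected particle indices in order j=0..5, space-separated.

C = [5/14, 5/14, 4/7, 4/7, 5/7, 1]
j=0: u_0=19/180 ∈ [0, 5/14) → index 0
j=1: u_1=49/180 ∈ [0, 5/14) → index 0
j=2: u_2=79/180 ∈ [5/14, 4/7) → index 2
j=3: u_3=109/180 ∈ [4/7, 5/7) → index 4
j=4: u_4=139/180 ∈ [5/7, 1) → index 5
j=5: u_5=169/180 ∈ [5/7, 1) → index 5

0 0 2 4 5 5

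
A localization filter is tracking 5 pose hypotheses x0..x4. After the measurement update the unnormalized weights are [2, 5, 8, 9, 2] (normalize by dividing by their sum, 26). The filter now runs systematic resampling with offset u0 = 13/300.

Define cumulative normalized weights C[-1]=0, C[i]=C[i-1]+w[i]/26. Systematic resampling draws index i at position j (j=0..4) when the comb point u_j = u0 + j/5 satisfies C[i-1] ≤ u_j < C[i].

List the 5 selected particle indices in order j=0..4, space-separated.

C = [1/13, 7/26, 15/26, 12/13, 1]
j=0: u_0=13/300 ∈ [0, 1/13) → index 0
j=1: u_1=73/300 ∈ [1/13, 7/26) → index 1
j=2: u_2=133/300 ∈ [7/26, 15/26) → index 2
j=3: u_3=193/300 ∈ [15/26, 12/13) → index 3
j=4: u_4=253/300 ∈ [15/26, 12/13) → index 3

0 1 2 3 3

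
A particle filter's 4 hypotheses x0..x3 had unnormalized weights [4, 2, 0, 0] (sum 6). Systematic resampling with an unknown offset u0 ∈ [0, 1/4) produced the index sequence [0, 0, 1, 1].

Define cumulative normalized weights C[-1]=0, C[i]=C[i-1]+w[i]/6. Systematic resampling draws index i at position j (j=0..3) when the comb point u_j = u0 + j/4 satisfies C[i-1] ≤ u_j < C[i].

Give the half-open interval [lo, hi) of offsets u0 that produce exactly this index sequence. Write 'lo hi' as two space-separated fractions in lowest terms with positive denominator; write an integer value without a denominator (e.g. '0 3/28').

C = [2/3, 1, 1, 1]
j=0 picked index 0: u0 ∈ [0, 2/3)
j=1 picked index 0: u0 ∈ [-1/4, 5/12)
j=2 picked index 1: u0 ∈ [1/6, 1/2)
j=3 picked index 1: u0 ∈ [-1/12, 1/4)
intersection: [1/6, 1/4)

1/6 1/4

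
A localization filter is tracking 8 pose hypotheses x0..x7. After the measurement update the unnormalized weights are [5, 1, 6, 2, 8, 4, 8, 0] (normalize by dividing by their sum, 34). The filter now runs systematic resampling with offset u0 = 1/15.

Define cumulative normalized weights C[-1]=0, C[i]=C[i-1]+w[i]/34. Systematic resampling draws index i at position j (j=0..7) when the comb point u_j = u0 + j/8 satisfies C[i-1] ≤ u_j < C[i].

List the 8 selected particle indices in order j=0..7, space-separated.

C = [5/34, 3/17, 6/17, 7/17, 11/17, 13/17, 1, 1]
j=0: u_0=1/15 ∈ [0, 5/34) → index 0
j=1: u_1=23/120 ∈ [3/17, 6/17) → index 2
j=2: u_2=19/60 ∈ [3/17, 6/17) → index 2
j=3: u_3=53/120 ∈ [7/17, 11/17) → index 4
j=4: u_4=17/30 ∈ [7/17, 11/17) → index 4
j=5: u_5=83/120 ∈ [11/17, 13/17) → index 5
j=6: u_6=49/60 ∈ [13/17, 1) → index 6
j=7: u_7=113/120 ∈ [13/17, 1) → index 6

0 2 2 4 4 5 6 6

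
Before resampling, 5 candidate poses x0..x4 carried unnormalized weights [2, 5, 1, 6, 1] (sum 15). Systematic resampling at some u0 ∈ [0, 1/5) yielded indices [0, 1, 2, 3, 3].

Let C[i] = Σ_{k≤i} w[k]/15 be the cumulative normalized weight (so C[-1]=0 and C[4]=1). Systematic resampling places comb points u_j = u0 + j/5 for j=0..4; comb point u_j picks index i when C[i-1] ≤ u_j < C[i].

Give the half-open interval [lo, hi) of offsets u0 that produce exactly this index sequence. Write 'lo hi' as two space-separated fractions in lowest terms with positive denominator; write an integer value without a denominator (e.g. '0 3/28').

1/15 2/15

C = [2/15, 7/15, 8/15, 14/15, 1]
j=0 picked index 0: u0 ∈ [0, 2/15)
j=1 picked index 1: u0 ∈ [-1/15, 4/15)
j=2 picked index 2: u0 ∈ [1/15, 2/15)
j=3 picked index 3: u0 ∈ [-1/15, 1/3)
j=4 picked index 3: u0 ∈ [-4/15, 2/15)
intersection: [1/15, 2/15)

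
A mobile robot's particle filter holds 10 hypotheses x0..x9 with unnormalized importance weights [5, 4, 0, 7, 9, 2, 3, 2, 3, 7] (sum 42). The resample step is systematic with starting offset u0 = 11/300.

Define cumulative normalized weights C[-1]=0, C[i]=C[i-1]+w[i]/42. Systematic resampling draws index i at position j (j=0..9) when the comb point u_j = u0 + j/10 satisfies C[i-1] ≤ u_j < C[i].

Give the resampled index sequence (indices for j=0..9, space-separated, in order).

0 1 3 3 4 4 5 7 9 9

C = [5/42, 3/14, 3/14, 8/21, 25/42, 9/14, 5/7, 16/21, 5/6, 1]
j=0: u_0=11/300 ∈ [0, 5/42) → index 0
j=1: u_1=41/300 ∈ [5/42, 3/14) → index 1
j=2: u_2=71/300 ∈ [3/14, 8/21) → index 3
j=3: u_3=101/300 ∈ [3/14, 8/21) → index 3
j=4: u_4=131/300 ∈ [8/21, 25/42) → index 4
j=5: u_5=161/300 ∈ [8/21, 25/42) → index 4
j=6: u_6=191/300 ∈ [25/42, 9/14) → index 5
j=7: u_7=221/300 ∈ [5/7, 16/21) → index 7
j=8: u_8=251/300 ∈ [5/6, 1) → index 9
j=9: u_9=281/300 ∈ [5/6, 1) → index 9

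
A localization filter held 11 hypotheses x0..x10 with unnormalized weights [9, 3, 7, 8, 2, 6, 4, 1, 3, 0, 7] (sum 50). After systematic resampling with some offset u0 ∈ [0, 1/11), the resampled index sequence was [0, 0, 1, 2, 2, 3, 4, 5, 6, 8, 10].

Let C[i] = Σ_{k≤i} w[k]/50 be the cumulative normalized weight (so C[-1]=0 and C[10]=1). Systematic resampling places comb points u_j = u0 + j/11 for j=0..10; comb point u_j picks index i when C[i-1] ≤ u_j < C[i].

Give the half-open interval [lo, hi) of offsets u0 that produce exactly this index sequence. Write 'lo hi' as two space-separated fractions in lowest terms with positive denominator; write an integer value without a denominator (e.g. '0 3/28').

C = [9/50, 6/25, 19/50, 27/50, 29/50, 7/10, 39/50, 4/5, 43/50, 43/50, 1]
j=0 picked index 0: u0 ∈ [0, 9/50)
j=1 picked index 0: u0 ∈ [-1/11, 49/550)
j=2 picked index 1: u0 ∈ [-1/550, 16/275)
j=3 picked index 2: u0 ∈ [-9/275, 59/550)
j=4 picked index 2: u0 ∈ [-34/275, 9/550)
j=5 picked index 3: u0 ∈ [-41/550, 47/550)
j=6 picked index 4: u0 ∈ [-3/550, 19/550)
j=7 picked index 5: u0 ∈ [-31/550, 7/110)
j=8 picked index 6: u0 ∈ [-3/110, 29/550)
j=9 picked index 8: u0 ∈ [-1/55, 23/550)
j=10 picked index 10: u0 ∈ [-27/550, 1/11)
intersection: [0, 9/550)

0 9/550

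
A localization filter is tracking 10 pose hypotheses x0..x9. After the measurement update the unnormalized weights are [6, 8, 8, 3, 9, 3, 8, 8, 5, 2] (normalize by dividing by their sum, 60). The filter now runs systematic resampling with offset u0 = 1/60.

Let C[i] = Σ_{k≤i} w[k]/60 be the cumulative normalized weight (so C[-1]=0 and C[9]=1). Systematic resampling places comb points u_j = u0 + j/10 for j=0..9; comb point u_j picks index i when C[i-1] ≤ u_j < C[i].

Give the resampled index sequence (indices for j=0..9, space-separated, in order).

0 1 1 2 4 4 6 6 7 8

C = [1/10, 7/30, 11/30, 5/12, 17/30, 37/60, 3/4, 53/60, 29/30, 1]
j=0: u_0=1/60 ∈ [0, 1/10) → index 0
j=1: u_1=7/60 ∈ [1/10, 7/30) → index 1
j=2: u_2=13/60 ∈ [1/10, 7/30) → index 1
j=3: u_3=19/60 ∈ [7/30, 11/30) → index 2
j=4: u_4=5/12 ∈ [5/12, 17/30) → index 4
j=5: u_5=31/60 ∈ [5/12, 17/30) → index 4
j=6: u_6=37/60 ∈ [37/60, 3/4) → index 6
j=7: u_7=43/60 ∈ [37/60, 3/4) → index 6
j=8: u_8=49/60 ∈ [3/4, 53/60) → index 7
j=9: u_9=11/12 ∈ [53/60, 29/30) → index 8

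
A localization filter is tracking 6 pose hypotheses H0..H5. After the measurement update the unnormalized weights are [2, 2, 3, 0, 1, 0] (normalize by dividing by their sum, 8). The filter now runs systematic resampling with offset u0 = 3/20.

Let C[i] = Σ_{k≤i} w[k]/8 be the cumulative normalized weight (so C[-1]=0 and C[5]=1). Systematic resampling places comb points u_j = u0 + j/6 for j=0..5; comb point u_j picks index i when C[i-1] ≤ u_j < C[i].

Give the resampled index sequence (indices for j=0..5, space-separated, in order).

C = [1/4, 1/2, 7/8, 7/8, 1, 1]
j=0: u_0=3/20 ∈ [0, 1/4) → index 0
j=1: u_1=19/60 ∈ [1/4, 1/2) → index 1
j=2: u_2=29/60 ∈ [1/4, 1/2) → index 1
j=3: u_3=13/20 ∈ [1/2, 7/8) → index 2
j=4: u_4=49/60 ∈ [1/2, 7/8) → index 2
j=5: u_5=59/60 ∈ [7/8, 1) → index 4

0 1 1 2 2 4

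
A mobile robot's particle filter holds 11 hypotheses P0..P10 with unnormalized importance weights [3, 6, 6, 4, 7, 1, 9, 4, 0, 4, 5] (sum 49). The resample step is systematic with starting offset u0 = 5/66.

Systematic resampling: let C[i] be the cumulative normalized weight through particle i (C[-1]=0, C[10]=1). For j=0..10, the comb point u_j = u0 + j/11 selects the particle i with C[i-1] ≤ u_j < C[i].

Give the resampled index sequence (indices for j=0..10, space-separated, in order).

C = [3/49, 9/49, 15/49, 19/49, 26/49, 27/49, 36/49, 40/49, 40/49, 44/49, 1]
j=0: u_0=5/66 ∈ [3/49, 9/49) → index 1
j=1: u_1=1/6 ∈ [3/49, 9/49) → index 1
j=2: u_2=17/66 ∈ [9/49, 15/49) → index 2
j=3: u_3=23/66 ∈ [15/49, 19/49) → index 3
j=4: u_4=29/66 ∈ [19/49, 26/49) → index 4
j=5: u_5=35/66 ∈ [19/49, 26/49) → index 4
j=6: u_6=41/66 ∈ [27/49, 36/49) → index 6
j=7: u_7=47/66 ∈ [27/49, 36/49) → index 6
j=8: u_8=53/66 ∈ [36/49, 40/49) → index 7
j=9: u_9=59/66 ∈ [40/49, 44/49) → index 9
j=10: u_10=65/66 ∈ [44/49, 1) → index 10

1 1 2 3 4 4 6 6 7 9 10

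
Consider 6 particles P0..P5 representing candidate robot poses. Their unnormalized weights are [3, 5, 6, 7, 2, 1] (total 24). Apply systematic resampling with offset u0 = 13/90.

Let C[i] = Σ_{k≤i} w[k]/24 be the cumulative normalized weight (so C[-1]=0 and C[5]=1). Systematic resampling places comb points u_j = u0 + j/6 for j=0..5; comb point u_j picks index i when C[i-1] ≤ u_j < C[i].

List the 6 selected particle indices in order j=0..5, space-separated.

1 1 2 3 3 5

C = [1/8, 1/3, 7/12, 7/8, 23/24, 1]
j=0: u_0=13/90 ∈ [1/8, 1/3) → index 1
j=1: u_1=14/45 ∈ [1/8, 1/3) → index 1
j=2: u_2=43/90 ∈ [1/3, 7/12) → index 2
j=3: u_3=29/45 ∈ [7/12, 7/8) → index 3
j=4: u_4=73/90 ∈ [7/12, 7/8) → index 3
j=5: u_5=44/45 ∈ [23/24, 1) → index 5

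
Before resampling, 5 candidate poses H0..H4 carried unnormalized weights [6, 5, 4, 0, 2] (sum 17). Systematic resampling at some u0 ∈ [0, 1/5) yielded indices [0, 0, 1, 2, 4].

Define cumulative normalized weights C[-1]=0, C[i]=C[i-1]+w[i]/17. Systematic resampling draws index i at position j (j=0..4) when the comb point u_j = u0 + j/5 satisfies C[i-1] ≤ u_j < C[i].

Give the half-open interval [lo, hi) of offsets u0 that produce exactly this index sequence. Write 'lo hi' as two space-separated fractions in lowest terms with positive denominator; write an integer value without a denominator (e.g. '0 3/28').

C = [6/17, 11/17, 15/17, 15/17, 1]
j=0 picked index 0: u0 ∈ [0, 6/17)
j=1 picked index 0: u0 ∈ [-1/5, 13/85)
j=2 picked index 1: u0 ∈ [-4/85, 21/85)
j=3 picked index 2: u0 ∈ [4/85, 24/85)
j=4 picked index 4: u0 ∈ [7/85, 1/5)
intersection: [7/85, 13/85)

7/85 13/85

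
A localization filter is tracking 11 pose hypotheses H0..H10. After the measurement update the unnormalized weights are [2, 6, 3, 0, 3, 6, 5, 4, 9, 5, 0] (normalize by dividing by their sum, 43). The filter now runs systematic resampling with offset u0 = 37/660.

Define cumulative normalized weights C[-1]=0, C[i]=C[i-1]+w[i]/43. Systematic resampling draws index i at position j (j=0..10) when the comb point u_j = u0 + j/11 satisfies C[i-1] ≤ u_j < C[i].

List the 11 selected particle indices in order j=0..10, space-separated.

C = [2/43, 8/43, 11/43, 11/43, 14/43, 20/43, 25/43, 29/43, 38/43, 1, 1]
j=0: u_0=37/660 ∈ [2/43, 8/43) → index 1
j=1: u_1=97/660 ∈ [2/43, 8/43) → index 1
j=2: u_2=157/660 ∈ [8/43, 11/43) → index 2
j=3: u_3=217/660 ∈ [14/43, 20/43) → index 5
j=4: u_4=277/660 ∈ [14/43, 20/43) → index 5
j=5: u_5=337/660 ∈ [20/43, 25/43) → index 6
j=6: u_6=397/660 ∈ [25/43, 29/43) → index 7
j=7: u_7=457/660 ∈ [29/43, 38/43) → index 8
j=8: u_8=47/60 ∈ [29/43, 38/43) → index 8
j=9: u_9=577/660 ∈ [29/43, 38/43) → index 8
j=10: u_10=637/660 ∈ [38/43, 1) → index 9

1 1 2 5 5 6 7 8 8 8 9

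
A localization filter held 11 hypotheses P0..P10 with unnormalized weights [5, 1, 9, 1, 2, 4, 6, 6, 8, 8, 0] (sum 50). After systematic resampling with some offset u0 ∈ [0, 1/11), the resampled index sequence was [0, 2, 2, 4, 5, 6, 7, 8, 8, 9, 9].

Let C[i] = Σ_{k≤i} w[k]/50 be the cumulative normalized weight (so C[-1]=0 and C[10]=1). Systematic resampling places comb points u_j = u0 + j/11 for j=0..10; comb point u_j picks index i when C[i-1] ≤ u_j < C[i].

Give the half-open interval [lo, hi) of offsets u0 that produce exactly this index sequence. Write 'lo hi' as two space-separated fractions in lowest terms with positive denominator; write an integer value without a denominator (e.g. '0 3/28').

C = [1/10, 3/25, 3/10, 8/25, 9/25, 11/25, 14/25, 17/25, 21/25, 1, 1]
j=0 picked index 0: u0 ∈ [0, 1/10)
j=1 picked index 2: u0 ∈ [8/275, 23/110)
j=2 picked index 2: u0 ∈ [-17/275, 13/110)
j=3 picked index 4: u0 ∈ [13/275, 24/275)
j=4 picked index 5: u0 ∈ [-1/275, 21/275)
j=5 picked index 6: u0 ∈ [-4/275, 29/275)
j=6 picked index 7: u0 ∈ [4/275, 37/275)
j=7 picked index 8: u0 ∈ [12/275, 56/275)
j=8 picked index 8: u0 ∈ [-13/275, 31/275)
j=9 picked index 9: u0 ∈ [6/275, 2/11)
j=10 picked index 9: u0 ∈ [-19/275, 1/11)
intersection: [13/275, 21/275)

13/275 21/275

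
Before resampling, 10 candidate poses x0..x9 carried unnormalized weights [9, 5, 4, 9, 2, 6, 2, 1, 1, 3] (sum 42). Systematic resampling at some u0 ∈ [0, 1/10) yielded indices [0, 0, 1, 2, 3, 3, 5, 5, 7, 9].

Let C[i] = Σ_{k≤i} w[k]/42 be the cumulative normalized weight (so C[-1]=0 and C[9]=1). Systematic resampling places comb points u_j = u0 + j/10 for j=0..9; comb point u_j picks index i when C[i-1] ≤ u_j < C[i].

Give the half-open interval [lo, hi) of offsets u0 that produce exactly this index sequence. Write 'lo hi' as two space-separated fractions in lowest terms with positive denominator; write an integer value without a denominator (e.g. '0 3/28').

C = [3/14, 1/3, 3/7, 9/14, 29/42, 5/6, 37/42, 19/21, 13/14, 1]
j=0 picked index 0: u0 ∈ [0, 3/14)
j=1 picked index 0: u0 ∈ [-1/10, 4/35)
j=2 picked index 1: u0 ∈ [1/70, 2/15)
j=3 picked index 2: u0 ∈ [1/30, 9/70)
j=4 picked index 3: u0 ∈ [1/35, 17/70)
j=5 picked index 3: u0 ∈ [-1/14, 1/7)
j=6 picked index 5: u0 ∈ [19/210, 7/30)
j=7 picked index 5: u0 ∈ [-1/105, 2/15)
j=8 picked index 7: u0 ∈ [17/210, 11/105)
j=9 picked index 9: u0 ∈ [1/35, 1/10)
intersection: [19/210, 1/10)

19/210 1/10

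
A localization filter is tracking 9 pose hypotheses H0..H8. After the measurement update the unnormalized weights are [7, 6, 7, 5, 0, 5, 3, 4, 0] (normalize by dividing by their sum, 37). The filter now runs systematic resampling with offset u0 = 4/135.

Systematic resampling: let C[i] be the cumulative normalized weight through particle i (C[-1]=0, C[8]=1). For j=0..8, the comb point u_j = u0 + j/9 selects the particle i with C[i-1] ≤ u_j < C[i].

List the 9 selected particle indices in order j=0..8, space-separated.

0 0 1 2 2 3 5 5 7

C = [7/37, 13/37, 20/37, 25/37, 25/37, 30/37, 33/37, 1, 1]
j=0: u_0=4/135 ∈ [0, 7/37) → index 0
j=1: u_1=19/135 ∈ [0, 7/37) → index 0
j=2: u_2=34/135 ∈ [7/37, 13/37) → index 1
j=3: u_3=49/135 ∈ [13/37, 20/37) → index 2
j=4: u_4=64/135 ∈ [13/37, 20/37) → index 2
j=5: u_5=79/135 ∈ [20/37, 25/37) → index 3
j=6: u_6=94/135 ∈ [25/37, 30/37) → index 5
j=7: u_7=109/135 ∈ [25/37, 30/37) → index 5
j=8: u_8=124/135 ∈ [33/37, 1) → index 7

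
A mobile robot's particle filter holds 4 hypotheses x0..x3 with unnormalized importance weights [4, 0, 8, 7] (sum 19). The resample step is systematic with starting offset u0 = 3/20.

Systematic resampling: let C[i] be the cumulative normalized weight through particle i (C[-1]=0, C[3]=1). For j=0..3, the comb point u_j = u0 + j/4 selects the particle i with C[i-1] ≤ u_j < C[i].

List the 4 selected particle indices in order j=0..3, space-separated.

C = [4/19, 4/19, 12/19, 1]
j=0: u_0=3/20 ∈ [0, 4/19) → index 0
j=1: u_1=2/5 ∈ [4/19, 12/19) → index 2
j=2: u_2=13/20 ∈ [12/19, 1) → index 3
j=3: u_3=9/10 ∈ [12/19, 1) → index 3

0 2 3 3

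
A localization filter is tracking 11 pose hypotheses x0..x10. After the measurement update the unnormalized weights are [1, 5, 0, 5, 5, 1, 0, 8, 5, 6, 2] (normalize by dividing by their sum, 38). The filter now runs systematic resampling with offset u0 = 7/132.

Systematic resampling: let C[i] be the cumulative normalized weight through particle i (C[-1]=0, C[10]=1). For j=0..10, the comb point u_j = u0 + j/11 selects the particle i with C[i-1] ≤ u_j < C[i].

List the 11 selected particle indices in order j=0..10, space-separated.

C = [1/38, 3/19, 3/19, 11/38, 8/19, 17/38, 17/38, 25/38, 15/19, 18/19, 1]
j=0: u_0=7/132 ∈ [1/38, 3/19) → index 1
j=1: u_1=19/132 ∈ [1/38, 3/19) → index 1
j=2: u_2=31/132 ∈ [3/19, 11/38) → index 3
j=3: u_3=43/132 ∈ [11/38, 8/19) → index 4
j=4: u_4=5/12 ∈ [11/38, 8/19) → index 4
j=5: u_5=67/132 ∈ [17/38, 25/38) → index 7
j=6: u_6=79/132 ∈ [17/38, 25/38) → index 7
j=7: u_7=91/132 ∈ [25/38, 15/19) → index 8
j=8: u_8=103/132 ∈ [25/38, 15/19) → index 8
j=9: u_9=115/132 ∈ [15/19, 18/19) → index 9
j=10: u_10=127/132 ∈ [18/19, 1) → index 10

1 1 3 4 4 7 7 8 8 9 10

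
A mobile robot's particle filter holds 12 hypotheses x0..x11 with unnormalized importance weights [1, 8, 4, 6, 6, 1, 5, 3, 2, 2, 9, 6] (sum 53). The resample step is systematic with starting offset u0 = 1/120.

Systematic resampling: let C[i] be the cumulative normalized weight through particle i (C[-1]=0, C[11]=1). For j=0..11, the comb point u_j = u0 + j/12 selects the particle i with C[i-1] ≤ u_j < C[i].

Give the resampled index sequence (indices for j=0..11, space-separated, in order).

0 1 2 3 3 4 6 7 8 10 10 11

C = [1/53, 9/53, 13/53, 19/53, 25/53, 26/53, 31/53, 34/53, 36/53, 38/53, 47/53, 1]
j=0: u_0=1/120 ∈ [0, 1/53) → index 0
j=1: u_1=11/120 ∈ [1/53, 9/53) → index 1
j=2: u_2=7/40 ∈ [9/53, 13/53) → index 2
j=3: u_3=31/120 ∈ [13/53, 19/53) → index 3
j=4: u_4=41/120 ∈ [13/53, 19/53) → index 3
j=5: u_5=17/40 ∈ [19/53, 25/53) → index 4
j=6: u_6=61/120 ∈ [26/53, 31/53) → index 6
j=7: u_7=71/120 ∈ [31/53, 34/53) → index 7
j=8: u_8=27/40 ∈ [34/53, 36/53) → index 8
j=9: u_9=91/120 ∈ [38/53, 47/53) → index 10
j=10: u_10=101/120 ∈ [38/53, 47/53) → index 10
j=11: u_11=37/40 ∈ [47/53, 1) → index 11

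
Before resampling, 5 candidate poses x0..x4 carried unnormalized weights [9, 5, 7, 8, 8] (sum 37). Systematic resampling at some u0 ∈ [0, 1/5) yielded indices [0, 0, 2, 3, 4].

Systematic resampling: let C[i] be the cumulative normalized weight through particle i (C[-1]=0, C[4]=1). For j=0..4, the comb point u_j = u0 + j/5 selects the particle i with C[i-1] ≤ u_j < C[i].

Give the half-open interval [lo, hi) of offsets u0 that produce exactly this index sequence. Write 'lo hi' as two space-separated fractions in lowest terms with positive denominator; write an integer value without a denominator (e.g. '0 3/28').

0 8/185

C = [9/37, 14/37, 21/37, 29/37, 1]
j=0 picked index 0: u0 ∈ [0, 9/37)
j=1 picked index 0: u0 ∈ [-1/5, 8/185)
j=2 picked index 2: u0 ∈ [-4/185, 31/185)
j=3 picked index 3: u0 ∈ [-6/185, 34/185)
j=4 picked index 4: u0 ∈ [-3/185, 1/5)
intersection: [0, 8/185)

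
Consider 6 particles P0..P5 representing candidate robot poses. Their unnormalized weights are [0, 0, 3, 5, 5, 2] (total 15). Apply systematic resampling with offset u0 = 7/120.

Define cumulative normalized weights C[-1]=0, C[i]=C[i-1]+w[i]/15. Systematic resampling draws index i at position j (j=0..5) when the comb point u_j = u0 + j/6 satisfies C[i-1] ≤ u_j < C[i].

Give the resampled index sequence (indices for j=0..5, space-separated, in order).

C = [0, 0, 1/5, 8/15, 13/15, 1]
j=0: u_0=7/120 ∈ [0, 1/5) → index 2
j=1: u_1=9/40 ∈ [1/5, 8/15) → index 3
j=2: u_2=47/120 ∈ [1/5, 8/15) → index 3
j=3: u_3=67/120 ∈ [8/15, 13/15) → index 4
j=4: u_4=29/40 ∈ [8/15, 13/15) → index 4
j=5: u_5=107/120 ∈ [13/15, 1) → index 5

2 3 3 4 4 5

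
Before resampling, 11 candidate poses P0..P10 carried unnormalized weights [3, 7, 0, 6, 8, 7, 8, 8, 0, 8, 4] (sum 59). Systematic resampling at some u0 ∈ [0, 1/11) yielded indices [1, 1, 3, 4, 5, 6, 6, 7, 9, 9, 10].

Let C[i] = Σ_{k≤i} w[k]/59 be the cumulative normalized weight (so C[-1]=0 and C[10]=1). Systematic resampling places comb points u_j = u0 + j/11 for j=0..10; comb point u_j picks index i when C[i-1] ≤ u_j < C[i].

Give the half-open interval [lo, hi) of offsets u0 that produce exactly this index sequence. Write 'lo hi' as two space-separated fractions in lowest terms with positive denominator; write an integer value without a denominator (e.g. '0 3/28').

46/649 51/649

C = [3/59, 10/59, 10/59, 16/59, 24/59, 31/59, 39/59, 47/59, 47/59, 55/59, 1]
j=0 picked index 1: u0 ∈ [3/59, 10/59)
j=1 picked index 1: u0 ∈ [-26/649, 51/649)
j=2 picked index 3: u0 ∈ [-8/649, 58/649)
j=3 picked index 4: u0 ∈ [-1/649, 87/649)
j=4 picked index 5: u0 ∈ [28/649, 105/649)
j=5 picked index 6: u0 ∈ [46/649, 134/649)
j=6 picked index 6: u0 ∈ [-13/649, 75/649)
j=7 picked index 7: u0 ∈ [16/649, 104/649)
j=8 picked index 9: u0 ∈ [45/649, 133/649)
j=9 picked index 9: u0 ∈ [-14/649, 74/649)
j=10 picked index 10: u0 ∈ [15/649, 1/11)
intersection: [46/649, 51/649)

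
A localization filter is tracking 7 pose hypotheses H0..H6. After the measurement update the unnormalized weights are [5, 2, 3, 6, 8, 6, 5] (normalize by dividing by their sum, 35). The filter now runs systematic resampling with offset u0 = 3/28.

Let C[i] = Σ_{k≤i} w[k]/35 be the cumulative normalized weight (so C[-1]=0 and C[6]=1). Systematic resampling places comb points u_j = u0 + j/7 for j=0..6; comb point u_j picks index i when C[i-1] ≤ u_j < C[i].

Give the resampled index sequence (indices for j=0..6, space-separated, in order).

C = [1/7, 1/5, 2/7, 16/35, 24/35, 6/7, 1]
j=0: u_0=3/28 ∈ [0, 1/7) → index 0
j=1: u_1=1/4 ∈ [1/5, 2/7) → index 2
j=2: u_2=11/28 ∈ [2/7, 16/35) → index 3
j=3: u_3=15/28 ∈ [16/35, 24/35) → index 4
j=4: u_4=19/28 ∈ [16/35, 24/35) → index 4
j=5: u_5=23/28 ∈ [24/35, 6/7) → index 5
j=6: u_6=27/28 ∈ [6/7, 1) → index 6

0 2 3 4 4 5 6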